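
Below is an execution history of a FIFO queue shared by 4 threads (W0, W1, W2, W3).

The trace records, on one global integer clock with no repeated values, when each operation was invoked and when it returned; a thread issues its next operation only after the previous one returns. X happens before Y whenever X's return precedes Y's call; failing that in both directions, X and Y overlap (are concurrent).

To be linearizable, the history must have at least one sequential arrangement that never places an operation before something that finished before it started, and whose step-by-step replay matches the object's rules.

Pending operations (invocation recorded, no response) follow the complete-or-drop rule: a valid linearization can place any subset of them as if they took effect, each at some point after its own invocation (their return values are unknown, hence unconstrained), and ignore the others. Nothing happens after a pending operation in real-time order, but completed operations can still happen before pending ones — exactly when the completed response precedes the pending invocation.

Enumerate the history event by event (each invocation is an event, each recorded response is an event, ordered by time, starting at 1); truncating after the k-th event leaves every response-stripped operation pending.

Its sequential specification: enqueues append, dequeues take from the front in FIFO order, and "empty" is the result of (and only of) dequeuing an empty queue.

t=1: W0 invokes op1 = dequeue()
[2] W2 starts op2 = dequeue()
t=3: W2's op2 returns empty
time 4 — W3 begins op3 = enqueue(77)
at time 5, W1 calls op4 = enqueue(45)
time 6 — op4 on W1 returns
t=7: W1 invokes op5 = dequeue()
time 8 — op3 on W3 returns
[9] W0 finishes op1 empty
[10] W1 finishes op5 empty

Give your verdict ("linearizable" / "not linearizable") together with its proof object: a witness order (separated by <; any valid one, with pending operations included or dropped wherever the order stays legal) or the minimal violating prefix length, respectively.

not linearizable — minimal violating prefix: 10 events

the violation lands at event 10, op5's response at time 10: events 1..9 linearize, events 1..10 do not
every one of the 15 real-time-consistent orders over 5 completed FIFO queue ops fails the sequential spec
sample order op1, op2, op3, op4, op5 stalls at step 5 — op5 dequeue() → empty has no legal effect
sample order op1, op2, op4, op3, op5 stalls at step 5 — op5 dequeue() → empty has no legal effect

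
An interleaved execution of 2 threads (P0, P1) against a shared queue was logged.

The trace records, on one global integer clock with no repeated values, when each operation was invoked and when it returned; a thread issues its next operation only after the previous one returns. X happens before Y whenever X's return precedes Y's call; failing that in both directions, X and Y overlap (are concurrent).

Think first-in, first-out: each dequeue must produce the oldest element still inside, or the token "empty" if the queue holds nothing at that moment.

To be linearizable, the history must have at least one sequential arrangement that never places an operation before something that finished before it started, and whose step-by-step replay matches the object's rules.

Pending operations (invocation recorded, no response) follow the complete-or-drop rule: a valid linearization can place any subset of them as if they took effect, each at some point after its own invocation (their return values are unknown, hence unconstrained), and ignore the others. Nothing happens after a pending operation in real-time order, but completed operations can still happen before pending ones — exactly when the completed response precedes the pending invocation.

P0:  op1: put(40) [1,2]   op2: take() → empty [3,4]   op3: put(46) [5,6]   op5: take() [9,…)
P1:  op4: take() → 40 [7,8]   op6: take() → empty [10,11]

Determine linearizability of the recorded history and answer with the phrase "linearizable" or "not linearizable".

not linearizable

through event 3 a valid linearization exists; event 4 (op2 responding at time 4) ends that
a single order respects real time; the 2 completed queue operations fail replay along it
one such order, op1, op2, breaks at step 2 where op2 take() → empty is illegal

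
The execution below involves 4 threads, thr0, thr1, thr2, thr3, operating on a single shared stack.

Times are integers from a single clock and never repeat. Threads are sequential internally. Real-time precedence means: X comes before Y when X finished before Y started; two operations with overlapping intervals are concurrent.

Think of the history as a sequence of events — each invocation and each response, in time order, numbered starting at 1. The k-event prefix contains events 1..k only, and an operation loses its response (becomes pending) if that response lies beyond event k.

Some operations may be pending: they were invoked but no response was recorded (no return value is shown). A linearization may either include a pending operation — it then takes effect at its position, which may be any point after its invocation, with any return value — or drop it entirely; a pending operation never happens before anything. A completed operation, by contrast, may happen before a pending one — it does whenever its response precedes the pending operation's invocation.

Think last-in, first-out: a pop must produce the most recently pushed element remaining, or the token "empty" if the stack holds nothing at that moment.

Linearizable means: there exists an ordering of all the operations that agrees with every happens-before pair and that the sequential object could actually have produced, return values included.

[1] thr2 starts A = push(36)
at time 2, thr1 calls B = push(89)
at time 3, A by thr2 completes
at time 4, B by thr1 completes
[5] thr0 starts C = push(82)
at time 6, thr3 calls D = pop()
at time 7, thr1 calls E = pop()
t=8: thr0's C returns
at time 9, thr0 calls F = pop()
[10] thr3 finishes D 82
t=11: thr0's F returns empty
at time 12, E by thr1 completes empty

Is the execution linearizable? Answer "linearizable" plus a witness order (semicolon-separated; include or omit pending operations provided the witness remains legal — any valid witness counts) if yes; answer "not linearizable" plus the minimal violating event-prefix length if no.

prefix check: 1..10 passes, 1..11 fails once F's time-11 response joins
checked exhaustively: 6 real-time-consistent orders of 5 completed operations, zero legal stack replays
including or dropping the 1 pending operation (E) in any combination fails
one such order, A, B, C, D, F (pending dropped), breaks at step 5 where F pop() → empty is illegal
one such order, A, B, C, F, D (pending dropped), breaks at step 4 where F pop() → empty is illegal

not linearizable — minimal violating prefix: 11 events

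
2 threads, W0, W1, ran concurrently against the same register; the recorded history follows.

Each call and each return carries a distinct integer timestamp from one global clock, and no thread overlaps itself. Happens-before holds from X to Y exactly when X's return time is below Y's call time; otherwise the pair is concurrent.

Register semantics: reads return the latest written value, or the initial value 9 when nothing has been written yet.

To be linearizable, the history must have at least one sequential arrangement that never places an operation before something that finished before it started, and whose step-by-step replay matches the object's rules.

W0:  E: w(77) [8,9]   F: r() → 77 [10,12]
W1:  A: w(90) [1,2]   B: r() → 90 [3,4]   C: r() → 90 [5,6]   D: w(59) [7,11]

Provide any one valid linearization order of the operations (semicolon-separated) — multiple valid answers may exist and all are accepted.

A; B; C; D; E; F

after step 1 (A w(90)): value 90
after step 2 (B r() → 90): value 90
after step 3 (C r() → 90): value 90
after step 4 (D w(59)): value 59
after step 5 (E w(77)): value 77
after step 6 (F r() → 77): value 77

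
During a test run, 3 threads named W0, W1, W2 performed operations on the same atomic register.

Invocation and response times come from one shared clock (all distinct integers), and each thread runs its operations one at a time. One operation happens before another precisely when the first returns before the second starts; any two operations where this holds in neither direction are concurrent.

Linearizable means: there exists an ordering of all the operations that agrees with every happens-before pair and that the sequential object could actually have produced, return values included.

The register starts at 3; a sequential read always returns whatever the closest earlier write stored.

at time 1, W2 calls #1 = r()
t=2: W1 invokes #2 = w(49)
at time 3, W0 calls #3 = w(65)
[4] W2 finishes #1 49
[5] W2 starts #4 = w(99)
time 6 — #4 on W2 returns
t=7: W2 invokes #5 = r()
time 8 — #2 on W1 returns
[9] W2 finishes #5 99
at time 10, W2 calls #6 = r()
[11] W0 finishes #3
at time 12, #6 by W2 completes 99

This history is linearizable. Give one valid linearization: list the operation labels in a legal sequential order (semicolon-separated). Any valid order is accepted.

step 1: #2 w(49) — value 49
step 2: #1 r() → 49 — value 49
step 3: #3 w(65) — value 65
step 4: #4 w(99) — value 99
step 5: #5 r() → 99 — value 99
step 6: #6 r() → 99 — value 99

#2; #1; #3; #4; #5; #6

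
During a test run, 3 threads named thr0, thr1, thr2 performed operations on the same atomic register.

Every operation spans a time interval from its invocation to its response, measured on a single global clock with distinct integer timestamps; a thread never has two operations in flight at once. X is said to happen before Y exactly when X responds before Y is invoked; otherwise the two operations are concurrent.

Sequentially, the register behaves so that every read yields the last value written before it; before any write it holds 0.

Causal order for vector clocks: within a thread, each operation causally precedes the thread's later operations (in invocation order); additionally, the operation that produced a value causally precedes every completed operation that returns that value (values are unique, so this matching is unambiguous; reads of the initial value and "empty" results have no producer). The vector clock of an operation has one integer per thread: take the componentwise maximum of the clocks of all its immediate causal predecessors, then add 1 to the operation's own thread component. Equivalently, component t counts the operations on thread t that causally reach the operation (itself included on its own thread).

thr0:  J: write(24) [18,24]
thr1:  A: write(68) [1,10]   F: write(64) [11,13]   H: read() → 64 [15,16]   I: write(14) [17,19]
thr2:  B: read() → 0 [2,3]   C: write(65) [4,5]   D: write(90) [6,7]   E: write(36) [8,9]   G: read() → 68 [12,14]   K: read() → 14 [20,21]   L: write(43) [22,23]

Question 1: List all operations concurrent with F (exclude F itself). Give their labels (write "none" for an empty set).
F spans [11,13]; an op avoiding the whole window 11..13 is ordered, any other is concurrent
A [1,10]: before
B [2,3]: before
C [4,5]: before
D [6,7]: before
E [8,9]: before
G [12,14]: concurrent
H [15,16]: after
I [17,19]: after
J [18,24]: after
K [20,21]: after
L [22,23]: after

G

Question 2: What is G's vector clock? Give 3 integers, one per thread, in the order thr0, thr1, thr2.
invoked at 2, B has no predecessors; its own thr2 bump gives (0, 0, 1)
invoked at 1, A has no predecessors; its own thr1 bump gives (0, 1, 0)
invoked at 18, J has no predecessors; its own thr0 bump gives (1, 0, 0)
merge at C (invoked 4): VC(B)=(0, 0, 1), own-thread bump on thr2 → (0, 0, 2)
merge at F (invoked 11): VC(A)=(0, 1, 0), own-thread bump on thr1 → (0, 2, 0)
merge at D (invoked 6): VC(C)=(0, 0, 2), own-thread bump on thr2 → (0, 0, 3)
merge at H (invoked 15): VC(F)=(0, 2, 0), own-thread bump on thr1 → (0, 3, 0)
merge at E (invoked 8): VC(D)=(0, 0, 3), own-thread bump on thr2 → (0, 0, 4)
merge at I (invoked 17): VC(H)=(0, 3, 0), own-thread bump on thr1 → (0, 4, 0)
merge at G (invoked 12): VC(A)=(0, 1, 0), VC(E)=(0, 0, 4), own-thread bump on thr2 → (0, 1, 5)
merge at K (invoked 20): VC(G)=(0, 1, 5), VC(I)=(0, 4, 0), own-thread bump on thr2 → (0, 4, 6)
merge at L (invoked 22): VC(K)=(0, 4, 6), own-thread bump on thr2 → (0, 4, 7)
target: VC(G) = (0, 1, 5)

(0, 1, 5)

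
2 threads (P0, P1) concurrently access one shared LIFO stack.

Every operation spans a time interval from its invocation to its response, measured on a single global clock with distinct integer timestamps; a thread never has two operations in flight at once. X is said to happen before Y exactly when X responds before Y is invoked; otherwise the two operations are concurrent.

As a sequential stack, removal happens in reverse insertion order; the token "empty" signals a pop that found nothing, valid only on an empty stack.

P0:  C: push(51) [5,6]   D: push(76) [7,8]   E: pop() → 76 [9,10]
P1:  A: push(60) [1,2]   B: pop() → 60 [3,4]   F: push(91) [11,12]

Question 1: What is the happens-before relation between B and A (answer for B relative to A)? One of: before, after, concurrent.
after

B spans [3,4], A spans [1,2]
resp(A)=2 < inv(B)=3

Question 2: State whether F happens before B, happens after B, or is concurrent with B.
after

F spans [11,12], B spans [3,4]
resp(B)=4 < inv(F)=11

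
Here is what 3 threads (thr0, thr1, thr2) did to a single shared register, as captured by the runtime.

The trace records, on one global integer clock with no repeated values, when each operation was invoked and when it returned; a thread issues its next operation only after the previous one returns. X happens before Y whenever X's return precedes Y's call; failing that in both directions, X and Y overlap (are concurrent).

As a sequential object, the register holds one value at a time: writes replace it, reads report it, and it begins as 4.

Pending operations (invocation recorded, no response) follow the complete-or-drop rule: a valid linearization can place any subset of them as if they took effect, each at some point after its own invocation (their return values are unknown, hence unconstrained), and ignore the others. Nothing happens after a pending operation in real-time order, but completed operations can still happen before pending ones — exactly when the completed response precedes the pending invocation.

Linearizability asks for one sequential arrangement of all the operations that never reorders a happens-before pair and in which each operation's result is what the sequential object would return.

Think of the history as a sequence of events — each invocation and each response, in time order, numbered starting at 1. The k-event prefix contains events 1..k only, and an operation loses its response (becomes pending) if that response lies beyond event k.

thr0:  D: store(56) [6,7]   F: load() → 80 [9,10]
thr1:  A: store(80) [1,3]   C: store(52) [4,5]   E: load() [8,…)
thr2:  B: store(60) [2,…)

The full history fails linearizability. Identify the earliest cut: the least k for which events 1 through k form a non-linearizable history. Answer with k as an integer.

a valid linearization of events 1..9 exists, for instance A, B, C, D:
after step 1 (A store(80)): value 80
after step 2 (B store(60) (pending, included)): value 60
after step 3 (C store(52)): value 52
after step 4 (D store(56)): value 56
include event 10 — F responding at 10 — and every candidate order breaks
including or dropping the 2 pending operations (B, E) in any combination fails
one such order, A, C, D, F (pending dropped), breaks at step 4 where F load() → 80 is illegal

10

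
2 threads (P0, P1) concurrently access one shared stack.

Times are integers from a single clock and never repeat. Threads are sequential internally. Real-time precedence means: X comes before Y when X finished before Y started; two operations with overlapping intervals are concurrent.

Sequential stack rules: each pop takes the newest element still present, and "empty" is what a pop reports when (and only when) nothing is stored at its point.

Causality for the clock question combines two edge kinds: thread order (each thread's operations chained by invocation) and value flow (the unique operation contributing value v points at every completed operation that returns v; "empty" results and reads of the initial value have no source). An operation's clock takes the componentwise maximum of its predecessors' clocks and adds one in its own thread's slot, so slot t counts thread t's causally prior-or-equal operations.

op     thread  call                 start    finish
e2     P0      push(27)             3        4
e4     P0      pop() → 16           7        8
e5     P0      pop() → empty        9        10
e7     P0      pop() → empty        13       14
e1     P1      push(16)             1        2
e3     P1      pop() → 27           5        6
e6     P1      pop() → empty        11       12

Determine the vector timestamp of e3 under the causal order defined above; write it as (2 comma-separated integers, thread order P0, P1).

(1, 2)

root op e1, invoked 1: fresh clock plus P1's own tick → (0, 1)
root op e2, invoked 3: fresh clock plus P0's own tick → (1, 0)
e3 (invocation 5): componentwise max over VC(e1)=(0, 1), VC(e2)=(1, 0), +1 at P1, giving (1, 2)
e4 (invocation 7): componentwise max over VC(e1)=(0, 1), VC(e2)=(1, 0), +1 at P0, giving (2, 1)
e6 (invocation 11): componentwise max over VC(e3)=(1, 2), +1 at P1, giving (1, 3)
e5 (invocation 9): componentwise max over VC(e4)=(2, 1), +1 at P0, giving (3, 1)
e7 (invocation 13): componentwise max over VC(e5)=(3, 1), +1 at P0, giving (4, 1)
target: VC(e3) = (1, 2)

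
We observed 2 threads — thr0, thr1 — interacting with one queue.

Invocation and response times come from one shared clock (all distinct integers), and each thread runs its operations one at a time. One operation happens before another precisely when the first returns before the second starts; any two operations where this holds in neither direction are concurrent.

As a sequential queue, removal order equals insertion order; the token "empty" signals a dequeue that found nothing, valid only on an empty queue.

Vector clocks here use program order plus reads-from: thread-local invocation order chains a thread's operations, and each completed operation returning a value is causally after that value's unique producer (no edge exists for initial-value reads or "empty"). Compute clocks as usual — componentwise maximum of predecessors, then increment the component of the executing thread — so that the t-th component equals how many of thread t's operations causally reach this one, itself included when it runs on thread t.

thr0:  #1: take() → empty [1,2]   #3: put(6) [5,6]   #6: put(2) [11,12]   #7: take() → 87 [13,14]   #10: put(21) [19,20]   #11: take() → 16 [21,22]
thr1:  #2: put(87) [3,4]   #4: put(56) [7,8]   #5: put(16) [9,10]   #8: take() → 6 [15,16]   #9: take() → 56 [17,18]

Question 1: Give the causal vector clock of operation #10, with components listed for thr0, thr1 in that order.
invoked at 3, #2 has no predecessors; its own thr1 bump gives (0, 1)
invoked at 1, #1 has no predecessors; its own thr0 bump gives (1, 0)
#4 (invocation 7): componentwise max over VC(#2)=(0, 1), +1 at thr1, giving (0, 2)
#3 (invocation 5): componentwise max over VC(#1)=(1, 0), +1 at thr0, giving (2, 0)
#5 (invocation 9): componentwise max over VC(#4)=(0, 2), +1 at thr1, giving (0, 3)
#6 (invocation 11): componentwise max over VC(#3)=(2, 0), +1 at thr0, giving (3, 0)
#7 (invocation 13): componentwise max over VC(#2)=(0, 1), VC(#6)=(3, 0), +1 at thr0, giving (4, 1)
#8 (invocation 15): componentwise max over VC(#3)=(2, 0), VC(#5)=(0, 3), +1 at thr1, giving (2, 4)
#10 (invocation 19): componentwise max over VC(#7)=(4, 1), +1 at thr0, giving (5, 1)
#9 (invocation 17): componentwise max over VC(#4)=(0, 2), VC(#8)=(2, 4), +1 at thr1, giving (2, 5)
#11 (invocation 21): componentwise max over VC(#5)=(0, 3), VC(#10)=(5, 1), +1 at thr0, giving (6, 3)
target: VC(#10) = (5, 1)

(5, 1)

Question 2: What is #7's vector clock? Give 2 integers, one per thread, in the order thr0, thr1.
VC(#2, invoked at 3): no causal predecessors; +1 on thr1 → (0, 1)
VC(#1, invoked at 1): no causal predecessors; +1 on thr0 → (1, 0)
from VC(#2)=(0, 1), #4 (invoked 7) maxes components and bumps thr1 → (0, 2)
from VC(#1)=(1, 0), #3 (invoked 5) maxes components and bumps thr0 → (2, 0)
from VC(#4)=(0, 2), #5 (invoked 9) maxes components and bumps thr1 → (0, 3)
from VC(#3)=(2, 0), #6 (invoked 11) maxes components and bumps thr0 → (3, 0)
from VC(#2)=(0, 1), VC(#6)=(3, 0), #7 (invoked 13) maxes components and bumps thr0 → (4, 1)
from VC(#3)=(2, 0), VC(#5)=(0, 3), #8 (invoked 15) maxes components and bumps thr1 → (2, 4)
from VC(#7)=(4, 1), #10 (invoked 19) maxes components and bumps thr0 → (5, 1)
from VC(#4)=(0, 2), VC(#8)=(2, 4), #9 (invoked 17) maxes components and bumps thr1 → (2, 5)
from VC(#5)=(0, 3), VC(#10)=(5, 1), #11 (invoked 21) maxes components and bumps thr0 → (6, 3)
target: VC(#7) = (4, 1)

(4, 1)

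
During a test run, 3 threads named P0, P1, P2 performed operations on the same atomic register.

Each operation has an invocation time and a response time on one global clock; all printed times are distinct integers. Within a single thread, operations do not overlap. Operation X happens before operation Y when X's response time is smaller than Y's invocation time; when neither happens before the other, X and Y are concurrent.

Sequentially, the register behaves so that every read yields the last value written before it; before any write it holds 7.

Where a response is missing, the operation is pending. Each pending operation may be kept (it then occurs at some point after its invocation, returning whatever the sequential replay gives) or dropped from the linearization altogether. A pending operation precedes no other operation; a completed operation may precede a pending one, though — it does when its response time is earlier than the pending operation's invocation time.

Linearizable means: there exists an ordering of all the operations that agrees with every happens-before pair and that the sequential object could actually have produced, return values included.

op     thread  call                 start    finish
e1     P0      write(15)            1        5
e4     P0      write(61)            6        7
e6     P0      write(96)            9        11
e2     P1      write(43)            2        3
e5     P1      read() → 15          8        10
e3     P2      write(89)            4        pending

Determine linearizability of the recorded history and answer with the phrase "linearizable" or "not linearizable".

through event 9 a valid linearization exists; event 10 (e5 responding at time 10) ends that
4 completed operations, 2 real-time-consistent orders — every atomic register replay fails
include/drop combinations of the 2 pending operations (e3, e6) were all tried; none helps
for example e1, e2, e4, e5 (pending dropped) fails at step 4: e5 read() → 15 is not legal there
for example e2, e1, e4, e5 (pending dropped) fails at step 4: e5 read() → 15 is not legal there

not linearizable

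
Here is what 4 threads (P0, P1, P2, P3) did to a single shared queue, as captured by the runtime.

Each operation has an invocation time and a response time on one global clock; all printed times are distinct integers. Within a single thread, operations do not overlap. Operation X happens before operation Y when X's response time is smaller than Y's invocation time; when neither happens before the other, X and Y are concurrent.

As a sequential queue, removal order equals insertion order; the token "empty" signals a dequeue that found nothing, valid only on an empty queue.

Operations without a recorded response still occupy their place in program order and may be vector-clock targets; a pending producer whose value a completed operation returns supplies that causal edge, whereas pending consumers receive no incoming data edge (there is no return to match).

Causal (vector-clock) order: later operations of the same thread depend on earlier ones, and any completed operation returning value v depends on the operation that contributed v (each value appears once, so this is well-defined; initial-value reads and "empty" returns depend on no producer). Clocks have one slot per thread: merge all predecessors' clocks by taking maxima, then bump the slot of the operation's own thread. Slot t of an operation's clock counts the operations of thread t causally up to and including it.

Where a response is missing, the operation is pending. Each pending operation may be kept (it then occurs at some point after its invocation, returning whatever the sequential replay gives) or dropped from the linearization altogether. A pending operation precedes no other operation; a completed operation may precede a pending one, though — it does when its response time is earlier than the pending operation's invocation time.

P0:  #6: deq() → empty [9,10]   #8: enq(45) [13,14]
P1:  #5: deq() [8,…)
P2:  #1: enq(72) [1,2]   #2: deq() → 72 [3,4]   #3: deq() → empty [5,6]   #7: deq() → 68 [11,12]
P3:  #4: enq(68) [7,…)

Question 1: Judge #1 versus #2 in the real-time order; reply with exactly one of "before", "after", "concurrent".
#1 spans [1,2], #2 spans [3,4]
resp(#1)=2 < inv(#2)=3

before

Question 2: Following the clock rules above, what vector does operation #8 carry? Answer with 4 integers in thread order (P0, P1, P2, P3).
VC(#4, invoked at 7): no causal predecessors; +1 on P3 → (0, 0, 0, 1)
VC(#1, invoked at 1): no causal predecessors; +1 on P2 → (0, 0, 1, 0)
VC(#5, invoked at 8): no causal predecessors; +1 on P1 → (0, 1, 0, 0)
VC(#6, invoked at 9): no causal predecessors; +1 on P0 → (1, 0, 0, 0)
invoked at 3, #2 merges VC(#1)=(0, 0, 1, 0) and bumps P2's slot → (0, 0, 2, 0)
invoked at 13, #8 merges VC(#6)=(1, 0, 0, 0) and bumps P0's slot → (2, 0, 0, 0)
invoked at 5, #3 merges VC(#2)=(0, 0, 2, 0) and bumps P2's slot → (0, 0, 3, 0)
invoked at 11, #7 merges VC(#3)=(0, 0, 3, 0), VC(#4)=(0, 0, 0, 1) and bumps P2's slot → (0, 0, 4, 1)
target: VC(#8) = (2, 0, 0, 0)

(2, 0, 0, 0)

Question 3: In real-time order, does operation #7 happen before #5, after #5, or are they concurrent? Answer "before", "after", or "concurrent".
#7 spans [11,12], #5 spans [8,…)
the intervals overlap in both directions

concurrent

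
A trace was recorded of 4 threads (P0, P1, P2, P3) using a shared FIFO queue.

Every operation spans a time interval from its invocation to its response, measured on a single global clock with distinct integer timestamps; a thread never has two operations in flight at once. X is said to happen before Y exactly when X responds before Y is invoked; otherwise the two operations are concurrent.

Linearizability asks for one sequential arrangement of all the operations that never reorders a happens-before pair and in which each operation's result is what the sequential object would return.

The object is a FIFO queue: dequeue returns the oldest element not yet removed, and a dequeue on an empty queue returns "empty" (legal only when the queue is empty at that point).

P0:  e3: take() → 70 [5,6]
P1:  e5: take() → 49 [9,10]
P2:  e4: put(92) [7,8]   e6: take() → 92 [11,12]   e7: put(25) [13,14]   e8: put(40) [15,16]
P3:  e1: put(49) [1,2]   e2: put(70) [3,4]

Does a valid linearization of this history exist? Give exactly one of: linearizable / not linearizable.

events 1..5 are fine; event 6 — the response of e3 at time 6 — makes the prefix non-linearizable
one real-time candidate order over the 3 completed operations — the FIFO queue replay rejects it
take e1, e2, e3: step 3 already fails, because e3 take() → 70 cannot occur there

not linearizable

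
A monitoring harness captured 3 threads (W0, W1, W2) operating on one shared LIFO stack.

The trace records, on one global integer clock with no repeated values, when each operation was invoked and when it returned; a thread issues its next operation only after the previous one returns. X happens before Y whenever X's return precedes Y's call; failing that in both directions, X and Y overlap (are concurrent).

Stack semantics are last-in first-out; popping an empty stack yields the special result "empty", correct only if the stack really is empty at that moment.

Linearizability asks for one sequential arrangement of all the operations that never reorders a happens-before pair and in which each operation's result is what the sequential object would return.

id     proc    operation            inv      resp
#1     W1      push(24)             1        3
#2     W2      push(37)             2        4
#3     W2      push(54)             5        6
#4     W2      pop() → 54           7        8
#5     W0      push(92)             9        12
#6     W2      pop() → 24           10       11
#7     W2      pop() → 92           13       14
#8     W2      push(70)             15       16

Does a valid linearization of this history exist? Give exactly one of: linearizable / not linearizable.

linearizable

witness order: #2, #1, #3, #4, #6, #5, #7, #8
1. #2 push(37), leaving stack <37>
2. #1 push(24), leaving stack <37,24>
3. #3 push(54), leaving stack <37,24,54>
4. #4 pop() → 54, leaving stack <37,24>
5. #6 pop() → 24, leaving stack <37>
6. #5 push(92), leaving stack <37,92>
7. #7 pop() → 92, leaving stack <37>
8. #8 push(70), leaving stack <37,70>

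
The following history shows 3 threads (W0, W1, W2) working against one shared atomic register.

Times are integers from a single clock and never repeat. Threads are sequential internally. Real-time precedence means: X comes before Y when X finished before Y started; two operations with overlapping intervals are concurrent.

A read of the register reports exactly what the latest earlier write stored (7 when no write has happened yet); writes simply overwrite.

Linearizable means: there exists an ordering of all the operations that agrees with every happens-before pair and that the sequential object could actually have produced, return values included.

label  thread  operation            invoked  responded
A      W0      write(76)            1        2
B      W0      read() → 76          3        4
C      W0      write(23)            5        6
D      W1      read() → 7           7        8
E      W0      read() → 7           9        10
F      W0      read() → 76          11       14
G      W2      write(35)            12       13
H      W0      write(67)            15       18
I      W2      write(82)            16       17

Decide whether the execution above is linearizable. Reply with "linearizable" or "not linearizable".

not linearizable

prefix check: 1..7 passes, 1..8 fails once D's time-8 response joins
a single order respects real time; the 4 completed atomic register operations fail replay along it
take A, B, C, D: step 4 already fails, because D read() → 7 cannot occur there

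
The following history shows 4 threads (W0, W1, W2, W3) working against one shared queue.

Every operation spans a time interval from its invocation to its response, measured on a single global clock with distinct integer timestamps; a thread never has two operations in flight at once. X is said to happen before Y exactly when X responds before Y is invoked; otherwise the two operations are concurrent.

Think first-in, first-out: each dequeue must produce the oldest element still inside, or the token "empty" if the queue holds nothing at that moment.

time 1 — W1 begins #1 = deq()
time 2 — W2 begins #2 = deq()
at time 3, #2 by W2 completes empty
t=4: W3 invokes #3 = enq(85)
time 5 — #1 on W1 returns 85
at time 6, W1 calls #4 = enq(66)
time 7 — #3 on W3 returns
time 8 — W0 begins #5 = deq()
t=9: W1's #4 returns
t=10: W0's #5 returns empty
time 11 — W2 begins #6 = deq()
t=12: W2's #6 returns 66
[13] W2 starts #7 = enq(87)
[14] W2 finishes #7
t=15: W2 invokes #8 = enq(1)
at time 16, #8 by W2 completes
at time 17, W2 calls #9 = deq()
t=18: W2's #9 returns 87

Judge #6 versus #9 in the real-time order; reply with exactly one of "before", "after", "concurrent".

#6 spans [11,12], #9 spans [17,18]
resp(#6)=12 < inv(#9)=17

before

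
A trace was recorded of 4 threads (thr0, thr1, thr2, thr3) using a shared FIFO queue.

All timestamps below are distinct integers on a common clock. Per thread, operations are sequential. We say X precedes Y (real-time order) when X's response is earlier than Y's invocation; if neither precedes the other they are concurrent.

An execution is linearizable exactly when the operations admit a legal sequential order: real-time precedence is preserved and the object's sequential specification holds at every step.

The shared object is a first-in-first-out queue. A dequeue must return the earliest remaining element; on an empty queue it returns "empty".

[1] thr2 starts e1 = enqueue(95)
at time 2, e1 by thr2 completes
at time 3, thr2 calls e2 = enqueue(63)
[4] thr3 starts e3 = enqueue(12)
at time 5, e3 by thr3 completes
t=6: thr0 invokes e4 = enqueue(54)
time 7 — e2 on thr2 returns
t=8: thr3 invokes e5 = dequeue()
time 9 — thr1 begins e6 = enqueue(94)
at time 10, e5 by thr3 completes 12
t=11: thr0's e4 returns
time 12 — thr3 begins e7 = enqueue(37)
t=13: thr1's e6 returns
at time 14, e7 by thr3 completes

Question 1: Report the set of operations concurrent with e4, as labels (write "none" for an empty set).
e4 spans [6,11]: anything still running between times 6 and 11 counts as concurrent
e1 [1,2]: before
e2 [3,7]: concurrent
e3 [4,5]: before
e5 [8,10]: concurrent
e6 [9,13]: concurrent
e7 [12,14]: after

e2, e5, e6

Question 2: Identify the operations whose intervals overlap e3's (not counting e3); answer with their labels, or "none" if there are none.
e3 spans [4,5]; an op avoiding the whole window 4..5 is ordered, any other is concurrent
e1 [1,2]: before
e2 [3,7]: concurrent
e4 [6,11]: after
e5 [8,10]: after
e6 [9,13]: after
e7 [12,14]: after

e2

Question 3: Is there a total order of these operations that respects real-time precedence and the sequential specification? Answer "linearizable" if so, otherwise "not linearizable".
already the first 10 events (up to e5's response at time 10) admit no linearization; the first 9 still do
checked exhaustively: 2 real-time-consistent orders of 4 completed operations, zero legal FIFO queue replays
including or dropping the 2 pending operations (e4, e6) in any combination fails
one such order, e1, e2, e3, e5 (pending dropped), breaks at step 4 where e5 dequeue() → 12 is illegal
one such order, e1, e3, e2, e5 (pending dropped), breaks at step 4 where e5 dequeue() → 12 is illegal

not linearizable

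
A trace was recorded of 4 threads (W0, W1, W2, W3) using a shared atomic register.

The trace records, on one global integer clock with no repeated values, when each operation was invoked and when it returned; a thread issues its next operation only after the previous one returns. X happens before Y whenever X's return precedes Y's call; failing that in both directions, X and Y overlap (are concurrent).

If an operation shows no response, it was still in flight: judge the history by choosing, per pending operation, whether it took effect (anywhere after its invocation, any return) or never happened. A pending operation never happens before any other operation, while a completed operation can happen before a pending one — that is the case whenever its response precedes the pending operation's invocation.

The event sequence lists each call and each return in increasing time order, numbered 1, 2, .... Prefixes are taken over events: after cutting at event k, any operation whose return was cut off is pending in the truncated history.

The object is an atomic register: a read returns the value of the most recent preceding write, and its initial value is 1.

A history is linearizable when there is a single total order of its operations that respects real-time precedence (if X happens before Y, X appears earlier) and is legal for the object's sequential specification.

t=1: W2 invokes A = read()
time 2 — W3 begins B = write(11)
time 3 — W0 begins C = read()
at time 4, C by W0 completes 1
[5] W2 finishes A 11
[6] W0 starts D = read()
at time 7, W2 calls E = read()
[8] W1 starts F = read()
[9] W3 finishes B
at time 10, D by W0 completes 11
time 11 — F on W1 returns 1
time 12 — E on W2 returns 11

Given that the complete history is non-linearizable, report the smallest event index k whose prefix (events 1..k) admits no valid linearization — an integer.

events 1..10 are linearizable; a witness order is C, B, A, D:
1. C read() → 1, leaving value 1
2. B write(11), leaving value 11
3. A read() → 11, leaving value 11
4. D read() → 11, leaving value 11
adding event 11 (F responds at 11) leaves no legal real-time order
including or dropping the 1 pending operation (E) in any combination fails
one such order, A, B, C, D, F (pending dropped), breaks at step 1 where A read() → 11 is illegal
one such order, A, B, C, F, D (pending dropped), breaks at step 1 where A read() → 11 is illegal

11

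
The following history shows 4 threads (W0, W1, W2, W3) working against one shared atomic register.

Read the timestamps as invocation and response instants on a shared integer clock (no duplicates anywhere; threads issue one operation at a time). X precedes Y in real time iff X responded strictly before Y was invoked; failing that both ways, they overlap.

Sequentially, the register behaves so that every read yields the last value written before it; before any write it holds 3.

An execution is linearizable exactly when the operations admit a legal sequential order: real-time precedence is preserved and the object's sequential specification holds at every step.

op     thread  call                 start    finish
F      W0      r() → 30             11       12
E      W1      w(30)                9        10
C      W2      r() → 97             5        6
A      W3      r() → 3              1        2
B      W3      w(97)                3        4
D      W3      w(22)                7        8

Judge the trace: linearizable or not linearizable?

linearizable

one valid linearization: A, B, C, D, E, F
step 1: A r() → 3 — value 3
step 2: B w(97) — value 97
step 3: C r() → 97 — value 97
step 4: D w(22) — value 22
step 5: E w(30) — value 30
step 6: F r() → 30 — value 30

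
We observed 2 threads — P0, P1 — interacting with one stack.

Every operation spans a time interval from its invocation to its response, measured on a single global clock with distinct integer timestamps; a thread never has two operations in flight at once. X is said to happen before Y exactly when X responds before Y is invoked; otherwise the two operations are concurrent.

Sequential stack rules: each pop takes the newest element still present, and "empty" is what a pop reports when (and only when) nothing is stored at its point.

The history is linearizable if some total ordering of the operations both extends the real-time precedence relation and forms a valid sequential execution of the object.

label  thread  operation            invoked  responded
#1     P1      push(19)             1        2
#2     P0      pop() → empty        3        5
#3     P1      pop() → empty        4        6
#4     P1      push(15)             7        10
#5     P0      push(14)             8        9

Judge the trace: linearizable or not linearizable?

not linearizable

the violation lands at event 6, #3's response at time 6: events 1..5 linearize, events 1..6 do not
no legal order exists: 2 real-time-consistent candidates over 3 completed stack operations, all rejected
sample order #1, #2, #3 stalls at step 2 — #2 pop() → empty has no legal effect
sample order #1, #3, #2 stalls at step 2 — #3 pop() → empty has no legal effect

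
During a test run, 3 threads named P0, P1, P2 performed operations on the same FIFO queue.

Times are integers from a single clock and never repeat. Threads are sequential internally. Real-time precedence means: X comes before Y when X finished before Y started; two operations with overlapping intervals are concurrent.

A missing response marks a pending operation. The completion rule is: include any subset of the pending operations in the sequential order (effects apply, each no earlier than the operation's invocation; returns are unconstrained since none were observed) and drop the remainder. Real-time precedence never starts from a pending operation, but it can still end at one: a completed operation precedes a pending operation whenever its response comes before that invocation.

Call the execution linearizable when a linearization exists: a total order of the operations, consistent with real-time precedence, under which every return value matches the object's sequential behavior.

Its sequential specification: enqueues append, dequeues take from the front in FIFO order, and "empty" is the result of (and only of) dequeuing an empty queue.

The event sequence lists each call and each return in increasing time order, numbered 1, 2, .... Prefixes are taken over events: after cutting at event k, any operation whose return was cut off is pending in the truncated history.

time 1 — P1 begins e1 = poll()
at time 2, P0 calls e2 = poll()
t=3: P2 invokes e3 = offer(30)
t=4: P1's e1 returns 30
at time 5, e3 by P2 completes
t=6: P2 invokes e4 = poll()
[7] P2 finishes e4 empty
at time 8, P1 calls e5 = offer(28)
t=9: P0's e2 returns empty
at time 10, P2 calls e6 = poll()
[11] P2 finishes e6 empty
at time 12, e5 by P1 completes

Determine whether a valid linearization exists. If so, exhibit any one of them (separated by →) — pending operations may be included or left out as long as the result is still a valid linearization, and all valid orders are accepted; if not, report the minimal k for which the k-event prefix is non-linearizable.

linearizable — witness: e2 → e3 → e1 → e4 → e6 → e5

step 1: e2 poll() → empty — queue <>
step 2: e3 offer(30) — queue <30>
step 3: e1 poll() → 30 — queue <>
step 4: e4 poll() → empty — queue <>
step 5: e6 poll() → empty — queue <>
step 6: e5 offer(28) — queue <28>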